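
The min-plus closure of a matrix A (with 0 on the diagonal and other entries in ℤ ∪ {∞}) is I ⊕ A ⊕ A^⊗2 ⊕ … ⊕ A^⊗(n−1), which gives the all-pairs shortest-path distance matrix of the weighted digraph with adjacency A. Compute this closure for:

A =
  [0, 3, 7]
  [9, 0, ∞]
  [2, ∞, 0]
Closure =
  [0, 3, 7]
  [9, 0, 16]
  [2, 5, 0]

This is the Floyd-Warshall all-pairs shortest-path computation. For each intermediate vertex k = 0, 1, …, 2, update dist[i][j] ← min(dist[i][j], dist[i][k] + dist[k][j]). The final matrix gives, for each (i, j), the minimum total weight of any directed path from i to j (possibly empty when i = j).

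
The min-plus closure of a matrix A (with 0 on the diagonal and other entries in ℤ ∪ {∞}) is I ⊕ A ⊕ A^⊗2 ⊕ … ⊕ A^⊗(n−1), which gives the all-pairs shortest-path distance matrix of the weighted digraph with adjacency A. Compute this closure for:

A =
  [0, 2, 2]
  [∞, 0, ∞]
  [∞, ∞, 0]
Closure =
  [0, 2, 2]
  [∞, 0, ∞]
  [∞, ∞, 0]

This is the Floyd-Warshall all-pairs shortest-path computation. For each intermediate vertex k = 0, 1, …, 2, update dist[i][j] ← min(dist[i][j], dist[i][k] + dist[k][j]). The final matrix gives, for each (i, j), the minimum total weight of any directed path from i to j (possibly empty when i = j).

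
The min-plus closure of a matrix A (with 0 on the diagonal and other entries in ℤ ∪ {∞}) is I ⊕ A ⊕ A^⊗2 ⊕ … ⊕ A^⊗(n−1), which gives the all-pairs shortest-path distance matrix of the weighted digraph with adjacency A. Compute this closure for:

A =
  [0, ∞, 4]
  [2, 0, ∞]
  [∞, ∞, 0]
Closure =
  [0, ∞, 4]
  [2, 0, 6]
  [∞, ∞, 0]

This is the Floyd-Warshall all-pairs shortest-path computation. For each intermediate vertex k = 0, 1, …, 2, update dist[i][j] ← min(dist[i][j], dist[i][k] + dist[k][j]). The final matrix gives, for each (i, j), the minimum total weight of any directed path from i to j (possibly empty when i = j).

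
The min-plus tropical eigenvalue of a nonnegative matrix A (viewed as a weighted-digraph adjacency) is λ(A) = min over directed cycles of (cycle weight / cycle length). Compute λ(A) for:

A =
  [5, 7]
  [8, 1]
λ(A) = 1

Enumerate directed cycles and compute their means (weight / length). Sample:
  cycle 0 → 0: weight = 5, length = 1, mean = 5/1 ≈ 5.000
  cycle 1 → 1: weight = 1, length = 1, mean = 1/1 ≈ 1.000
  cycle 0 → 1 → 0: weight = 15, length = 2, mean = 15/2 ≈ 7.500
  cycle 1 → 0 → 1: weight = 15, length = 2, mean = 15/2 ≈ 7.500
Minimum mean = 1.000, attained e.g. along the cycle 1 → 1 with weight 1 and length 1. So λ(A) = 1/1 = 1.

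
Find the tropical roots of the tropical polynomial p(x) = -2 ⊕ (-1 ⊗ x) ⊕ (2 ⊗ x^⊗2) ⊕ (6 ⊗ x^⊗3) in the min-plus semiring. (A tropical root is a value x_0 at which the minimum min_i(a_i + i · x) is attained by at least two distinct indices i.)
Roots: {-4, -3, -1}

Each tropical root is a break point of the lower envelope of the lines y = a_i + i · x (there are 4 lines, with slopes 0, 1, ..., 3). Only the lines that attain the minimum somewhere contribute to roots; other lines are dominated. Here the surviving (envelope) indices are i = 3, i = 2, i = 1, i = 0.
Intersections between consecutive envelope lines give the roots: for adjacent envelope indices i < j the intersection is x = (a_i − a_j) / (j − i). Reading off the sorted break points: {-4, -3, -1}.
Verification: at each break x_0, at least two indices attain the minimum of min_i(a_i + i · x_0).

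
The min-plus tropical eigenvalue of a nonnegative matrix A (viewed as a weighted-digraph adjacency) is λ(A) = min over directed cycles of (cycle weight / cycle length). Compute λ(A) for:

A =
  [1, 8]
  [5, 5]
λ(A) = 1

Enumerate directed cycles and compute their means (weight / length). Sample:
  cycle 0 → 0: weight = 1, length = 1, mean = 1/1 ≈ 1.000
  cycle 1 → 1: weight = 5, length = 1, mean = 5/1 ≈ 5.000
  cycle 0 → 1 → 0: weight = 13, length = 2, mean = 13/2 ≈ 6.500
  cycle 1 → 0 → 1: weight = 13, length = 2, mean = 13/2 ≈ 6.500
Minimum mean = 1.000, attained e.g. along the cycle 0 → 0 with weight 1 and length 1. So λ(A) = 1/1 = 1.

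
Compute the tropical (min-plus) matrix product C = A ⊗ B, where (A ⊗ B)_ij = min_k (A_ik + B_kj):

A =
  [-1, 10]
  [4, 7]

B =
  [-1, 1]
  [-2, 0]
A ⊗ B =
  [-2, 0]
  [3, 5]

Apply the min-plus product entry-by-entry:
  C[0][0] = min over k of (A[0][0] + B[0][0] = -1 + -1 = -2, A[0][1] + B[1][0] = 10 + -2 = 8) = -2 (attained at k = 0)
  C[0][1] = min over k of (A[0][0] + B[0][1] = -1 + 1 = 0, A[0][1] + B[1][1] = 10 + 0 = 10) = 0 (attained at k = 0)
  C[1][0] = min over k of (A[1][0] + B[0][0] = 4 + -1 = 3, A[1][1] + B[1][0] = 7 + -2 = 5) = 3 (attained at k = 0)
  C[1][1] = min over k of (A[1][0] + B[0][1] = 4 + 1 = 5, A[1][1] + B[1][1] = 7 + 0 = 7) = 5 (attained at k = 0)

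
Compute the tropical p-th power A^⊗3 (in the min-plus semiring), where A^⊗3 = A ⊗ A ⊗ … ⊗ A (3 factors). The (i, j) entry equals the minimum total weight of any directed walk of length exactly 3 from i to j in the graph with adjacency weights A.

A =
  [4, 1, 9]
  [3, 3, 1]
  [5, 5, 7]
A^⊗3 =
  [7, 5, 5]
  [7, 7, 5]
  [9, 9, 7]

Each entry (A^⊗3)_ij equals the minimum over all length-3 walks i = v_0 → v_1 → … → v_3 = j of Σ_t A[v_t][v_{t+1}]. For example, for (i, j) = (0, 2) we minimise over 9 possible intermediate vertex sequences; the minimum is 5, attained along the walk 0 → 1 → 1 → 2.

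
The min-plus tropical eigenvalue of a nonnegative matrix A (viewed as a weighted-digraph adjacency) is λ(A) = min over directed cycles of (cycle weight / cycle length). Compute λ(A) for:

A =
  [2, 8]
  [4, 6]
λ(A) = 2

Enumerate directed cycles and compute their means (weight / length). Sample:
  cycle 0 → 0: weight = 2, length = 1, mean = 2/1 ≈ 2.000
  cycle 1 → 1: weight = 6, length = 1, mean = 6/1 ≈ 6.000
  cycle 0 → 1 → 0: weight = 12, length = 2, mean = 12/2 ≈ 6.000
  cycle 1 → 0 → 1: weight = 12, length = 2, mean = 12/2 ≈ 6.000
Minimum mean = 2.000, attained e.g. along the cycle 0 → 0 with weight 2 and length 1. So λ(A) = 2/1 = 2.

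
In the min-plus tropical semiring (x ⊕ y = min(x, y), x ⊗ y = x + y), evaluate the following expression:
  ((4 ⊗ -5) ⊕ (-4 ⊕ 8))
((4 ⊗ -5) ⊕ (-4 ⊕ 8)) = -4

Expand innermost to outermost. Recall ⊕ takes the minimum of its arguments and ⊗ takes their sum. Working out the expression ((4 ⊗ -5) ⊕ (-4 ⊕ 8)) gives -4.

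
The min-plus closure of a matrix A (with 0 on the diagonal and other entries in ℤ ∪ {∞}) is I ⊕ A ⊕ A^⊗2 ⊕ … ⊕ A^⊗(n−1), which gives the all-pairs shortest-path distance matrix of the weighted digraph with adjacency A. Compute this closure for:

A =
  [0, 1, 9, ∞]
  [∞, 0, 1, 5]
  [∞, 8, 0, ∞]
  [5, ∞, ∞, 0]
Closure =
  [0, 1, 2, 6]
  [10, 0, 1, 5]
  [18, 8, 0, 13]
  [5, 6, 7, 0]

This is the Floyd-Warshall all-pairs shortest-path computation. For each intermediate vertex k = 0, 1, …, 3, update dist[i][j] ← min(dist[i][j], dist[i][k] + dist[k][j]). The final matrix gives, for each (i, j), the minimum total weight of any directed path from i to j (possibly empty when i = j).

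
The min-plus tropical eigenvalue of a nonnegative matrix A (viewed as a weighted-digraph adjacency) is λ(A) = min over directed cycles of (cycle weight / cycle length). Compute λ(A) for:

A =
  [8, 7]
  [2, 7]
λ(A) = 9/2

Enumerate directed cycles and compute their means (weight / length). Sample:
  cycle 0 → 0: weight = 8, length = 1, mean = 8/1 ≈ 8.000
  cycle 1 → 1: weight = 7, length = 1, mean = 7/1 ≈ 7.000
  cycle 0 → 1 → 0: weight = 9, length = 2, mean = 9/2 ≈ 4.500
  cycle 1 → 0 → 1: weight = 9, length = 2, mean = 9/2 ≈ 4.500
Minimum mean = 4.500, attained e.g. along the cycle 0 → 1 → 0 with weight 9 and length 2. So λ(A) = 9/2 = 9/2.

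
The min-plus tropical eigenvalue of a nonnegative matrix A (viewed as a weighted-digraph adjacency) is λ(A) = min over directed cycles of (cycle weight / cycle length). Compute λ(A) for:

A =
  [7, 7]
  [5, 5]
λ(A) = 5

Enumerate directed cycles and compute their means (weight / length). Sample:
  cycle 0 → 0: weight = 7, length = 1, mean = 7/1 ≈ 7.000
  cycle 1 → 1: weight = 5, length = 1, mean = 5/1 ≈ 5.000
  cycle 0 → 1 → 0: weight = 12, length = 2, mean = 12/2 ≈ 6.000
  cycle 1 → 0 → 1: weight = 12, length = 2, mean = 12/2 ≈ 6.000
Minimum mean = 5.000, attained e.g. along the cycle 1 → 1 with weight 5 and length 1. So λ(A) = 5/1 = 5.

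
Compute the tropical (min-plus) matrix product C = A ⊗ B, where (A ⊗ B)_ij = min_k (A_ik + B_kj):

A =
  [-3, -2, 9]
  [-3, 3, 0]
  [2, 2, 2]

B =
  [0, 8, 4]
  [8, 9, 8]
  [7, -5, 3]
A ⊗ B =
  [-3, 4, 1]
  [-3, -5, 1]
  [2, -3, 5]

Apply the min-plus product entry-by-entry:
  C[0][0] = min over k of (A[0][0] + B[0][0] = -3 + 0 = -3, A[0][1] + B[1][0] = -2 + 8 = 6, A[0][2] + B[2][0] = 9 + 7 = 16) = -3 (attained at k = 0)
  C[0][1] = min over k of (A[0][0] + B[0][1] = -3 + 8 = 5, A[0][1] + B[1][1] = -2 + 9 = 7, A[0][2] + B[2][1] = 9 + -5 = 4) = 4 (attained at k = 2)
  C[0][2] = min over k of (A[0][0] + B[0][2] = -3 + 4 = 1, A[0][1] + B[1][2] = -2 + 8 = 6, A[0][2] + B[2][2] = 9 + 3 = 12) = 1 (attained at k = 0)
  C[1][0] = min over k of (A[1][0] + B[0][0] = -3 + 0 = -3, A[1][1] + B[1][0] = 3 + 8 = 11, A[1][2] + B[2][0] = 0 + 7 = 7) = -3 (attained at k = 0)
  C[1][1] = min over k of (A[1][0] + B[0][1] = -3 + 8 = 5, A[1][1] + B[1][1] = 3 + 9 = 12, A[1][2] + B[2][1] = 0 + -5 = -5) = -5 (attained at k = 2)
  C[1][2] = min over k of (A[1][0] + B[0][2] = -3 + 4 = 1, A[1][1] + B[1][2] = 3 + 8 = 11, A[1][2] + B[2][2] = 0 + 3 = 3) = 1 (attained at k = 0)
  C[2][0] = min over k of (A[2][0] + B[0][0] = 2 + 0 = 2, A[2][1] + B[1][0] = 2 + 8 = 10, A[2][2] + B[2][0] = 2 + 7 = 9) = 2 (attained at k = 0)
  C[2][1] = min over k of (A[2][0] + B[0][1] = 2 + 8 = 10, A[2][1] + B[1][1] = 2 + 9 = 11, A[2][2] + B[2][1] = 2 + -5 = -3) = -3 (attained at k = 2)
  C[2][2] = min over k of (A[2][0] + B[0][2] = 2 + 4 = 6, A[2][1] + B[1][2] = 2 + 8 = 10, A[2][2] + B[2][2] = 2 + 3 = 5) = 5 (attained at k = 2)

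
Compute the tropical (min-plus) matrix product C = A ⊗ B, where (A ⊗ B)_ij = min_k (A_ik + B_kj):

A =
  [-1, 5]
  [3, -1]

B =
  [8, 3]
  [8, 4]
A ⊗ B =
  [7, 2]
  [7, 3]

Apply the min-plus product entry-by-entry:
  C[0][0] = min over k of (A[0][0] + B[0][0] = -1 + 8 = 7, A[0][1] + B[1][0] = 5 + 8 = 13) = 7 (attained at k = 0)
  C[0][1] = min over k of (A[0][0] + B[0][1] = -1 + 3 = 2, A[0][1] + B[1][1] = 5 + 4 = 9) = 2 (attained at k = 0)
  C[1][0] = min over k of (A[1][0] + B[0][0] = 3 + 8 = 11, A[1][1] + B[1][0] = -1 + 8 = 7) = 7 (attained at k = 1)
  C[1][1] = min over k of (A[1][0] + B[0][1] = 3 + 3 = 6, A[1][1] + B[1][1] = -1 + 4 = 3) = 3 (attained at k = 1)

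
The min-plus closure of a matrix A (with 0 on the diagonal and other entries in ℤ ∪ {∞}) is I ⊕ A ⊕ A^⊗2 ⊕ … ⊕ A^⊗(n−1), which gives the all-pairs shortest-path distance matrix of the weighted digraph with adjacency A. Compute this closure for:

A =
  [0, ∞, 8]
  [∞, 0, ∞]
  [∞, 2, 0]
Closure =
  [0, 10, 8]
  [∞, 0, ∞]
  [∞, 2, 0]

This is the Floyd-Warshall all-pairs shortest-path computation. For each intermediate vertex k = 0, 1, …, 2, update dist[i][j] ← min(dist[i][j], dist[i][k] + dist[k][j]). The final matrix gives, for each (i, j), the minimum total weight of any directed path from i to j (possibly empty when i = j).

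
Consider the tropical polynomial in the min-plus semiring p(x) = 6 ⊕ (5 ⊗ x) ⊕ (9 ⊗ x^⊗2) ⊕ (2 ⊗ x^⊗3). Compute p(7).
p(7) = 6

A tropical monomial a ⊗ x^⊗i evaluates to a + i · x. Evaluating each term at x = 7:
  Term 0 contributes 6 + 0 · 7 = 6
  Term 1 contributes 5 + 1 · 7 = 12
  Term 2 contributes 9 + 2 · 7 = 23
  Term 3 contributes 2 + 3 · 7 = 23
p(7) = ⊕ of these = min[6, 12, 23, 23] = 6.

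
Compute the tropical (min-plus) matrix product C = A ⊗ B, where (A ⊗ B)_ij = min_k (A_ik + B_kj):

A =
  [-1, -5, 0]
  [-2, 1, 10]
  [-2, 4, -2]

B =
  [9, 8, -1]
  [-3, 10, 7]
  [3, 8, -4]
A ⊗ B =
  [-8, 5, -4]
  [-2, 6, -3]
  [1, 6, -6]

Apply the min-plus product entry-by-entry:
  C[0][0] = min over k of (A[0][0] + B[0][0] = -1 + 9 = 8, A[0][1] + B[1][0] = -5 + -3 = -8, A[0][2] + B[2][0] = 0 + 3 = 3) = -8 (attained at k = 1)
  C[0][1] = min over k of (A[0][0] + B[0][1] = -1 + 8 = 7, A[0][1] + B[1][1] = -5 + 10 = 5, A[0][2] + B[2][1] = 0 + 8 = 8) = 5 (attained at k = 1)
  C[0][2] = min over k of (A[0][0] + B[0][2] = -1 + -1 = -2, A[0][1] + B[1][2] = -5 + 7 = 2, A[0][2] + B[2][2] = 0 + -4 = -4) = -4 (attained at k = 2)
  C[1][0] = min over k of (A[1][0] + B[0][0] = -2 + 9 = 7, A[1][1] + B[1][0] = 1 + -3 = -2, A[1][2] + B[2][0] = 10 + 3 = 13) = -2 (attained at k = 1)
  C[1][1] = min over k of (A[1][0] + B[0][1] = -2 + 8 = 6, A[1][1] + B[1][1] = 1 + 10 = 11, A[1][2] + B[2][1] = 10 + 8 = 18) = 6 (attained at k = 0)
  C[1][2] = min over k of (A[1][0] + B[0][2] = -2 + -1 = -3, A[1][1] + B[1][2] = 1 + 7 = 8, A[1][2] + B[2][2] = 10 + -4 = 6) = -3 (attained at k = 0)
  C[2][0] = min over k of (A[2][0] + B[0][0] = -2 + 9 = 7, A[2][1] + B[1][0] = 4 + -3 = 1, A[2][2] + B[2][0] = -2 + 3 = 1) = 1 (attained at k = 1)
  C[2][1] = min over k of (A[2][0] + B[0][1] = -2 + 8 = 6, A[2][1] + B[1][1] = 4 + 10 = 14, A[2][2] + B[2][1] = -2 + 8 = 6) = 6 (attained at k = 0)
  C[2][2] = min over k of (A[2][0] + B[0][2] = -2 + -1 = -3, A[2][1] + B[1][2] = 4 + 7 = 11, A[2][2] + B[2][2] = -2 + -4 = -6) = -6 (attained at k = 2)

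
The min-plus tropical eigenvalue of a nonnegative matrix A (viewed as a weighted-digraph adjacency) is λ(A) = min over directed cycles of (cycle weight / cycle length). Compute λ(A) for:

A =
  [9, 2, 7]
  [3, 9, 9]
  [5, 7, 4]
λ(A) = 5/2

Enumerate directed cycles and compute their means (weight / length). Sample:
  cycle 0 → 0: weight = 9, length = 1, mean = 9/1 ≈ 9.000
  cycle 1 → 1: weight = 9, length = 1, mean = 9/1 ≈ 9.000
  cycle 2 → 2: weight = 4, length = 1, mean = 4/1 ≈ 4.000
  cycle 0 → 1 → 0: weight = 5, length = 2, mean = 5/2 ≈ 2.500
  cycle 0 → 2 → 0: weight = 12, length = 2, mean = 12/2 ≈ 6.000
  cycle 1 → 0 → 1: weight = 5, length = 2, mean = 5/2 ≈ 2.500
Minimum mean = 2.500, attained e.g. along the cycle 0 → 1 → 0 with weight 5 and length 2. So λ(A) = 5/2 = 5/2.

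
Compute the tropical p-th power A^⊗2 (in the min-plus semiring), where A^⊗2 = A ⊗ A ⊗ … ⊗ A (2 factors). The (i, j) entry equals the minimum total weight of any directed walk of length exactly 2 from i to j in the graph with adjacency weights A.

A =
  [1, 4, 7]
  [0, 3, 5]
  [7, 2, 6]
A^⊗2 =
  [2, 5, 8]
  [1, 4, 7]
  [2, 5, 7]

Each entry (A^⊗2)_ij equals the minimum over all length-2 walks i = v_0 → v_1 → … → v_2 = j of Σ_t A[v_t][v_{t+1}]. For example, for (i, j) = (0, 2) we minimise over 3 possible intermediate vertex sequences; the minimum is 8, attained along the walk 0 → 0 → 2.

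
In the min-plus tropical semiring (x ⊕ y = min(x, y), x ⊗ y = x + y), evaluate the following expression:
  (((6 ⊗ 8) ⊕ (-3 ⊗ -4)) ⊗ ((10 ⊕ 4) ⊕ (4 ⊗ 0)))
(((6 ⊗ 8) ⊕ (-3 ⊗ -4)) ⊗ ((10 ⊕ 4) ⊕ (4 ⊗ 0))) = -3

Expand innermost to outermost. Recall ⊕ takes the minimum of its arguments and ⊗ takes their sum. Working out the expression (((6 ⊗ 8) ⊕ (-3 ⊗ -4)) ⊗ ((10 ⊕ 4) ⊕ (4 ⊗ 0))) gives -3.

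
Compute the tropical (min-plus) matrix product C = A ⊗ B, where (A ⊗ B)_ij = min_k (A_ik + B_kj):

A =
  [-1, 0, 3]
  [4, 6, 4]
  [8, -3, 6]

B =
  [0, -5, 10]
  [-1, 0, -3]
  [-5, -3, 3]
A ⊗ B =
  [-2, -6, -3]
  [-1, -1, 3]
  [-4, -3, -6]

Apply the min-plus product entry-by-entry:
  C[0][0] = min over k of (A[0][0] + B[0][0] = -1 + 0 = -1, A[0][1] + B[1][0] = 0 + -1 = -1, A[0][2] + B[2][0] = 3 + -5 = -2) = -2 (attained at k = 2)
  C[0][1] = min over k of (A[0][0] + B[0][1] = -1 + -5 = -6, A[0][1] + B[1][1] = 0 + 0 = 0, A[0][2] + B[2][1] = 3 + -3 = 0) = -6 (attained at k = 0)
  C[0][2] = min over k of (A[0][0] + B[0][2] = -1 + 10 = 9, A[0][1] + B[1][2] = 0 + -3 = -3, A[0][2] + B[2][2] = 3 + 3 = 6) = -3 (attained at k = 1)
  C[1][0] = min over k of (A[1][0] + B[0][0] = 4 + 0 = 4, A[1][1] + B[1][0] = 6 + -1 = 5, A[1][2] + B[2][0] = 4 + -5 = -1) = -1 (attained at k = 2)
  C[1][1] = min over k of (A[1][0] + B[0][1] = 4 + -5 = -1, A[1][1] + B[1][1] = 6 + 0 = 6, A[1][2] + B[2][1] = 4 + -3 = 1) = -1 (attained at k = 0)
  C[1][2] = min over k of (A[1][0] + B[0][2] = 4 + 10 = 14, A[1][1] + B[1][2] = 6 + -3 = 3, A[1][2] + B[2][2] = 4 + 3 = 7) = 3 (attained at k = 1)
  C[2][0] = min over k of (A[2][0] + B[0][0] = 8 + 0 = 8, A[2][1] + B[1][0] = -3 + -1 = -4, A[2][2] + B[2][0] = 6 + -5 = 1) = -4 (attained at k = 1)
  C[2][1] = min over k of (A[2][0] + B[0][1] = 8 + -5 = 3, A[2][1] + B[1][1] = -3 + 0 = -3, A[2][2] + B[2][1] = 6 + -3 = 3) = -3 (attained at k = 1)
  C[2][2] = min over k of (A[2][0] + B[0][2] = 8 + 10 = 18, A[2][1] + B[1][2] = -3 + -3 = -6, A[2][2] + B[2][2] = 6 + 3 = 9) = -6 (attained at k = 1)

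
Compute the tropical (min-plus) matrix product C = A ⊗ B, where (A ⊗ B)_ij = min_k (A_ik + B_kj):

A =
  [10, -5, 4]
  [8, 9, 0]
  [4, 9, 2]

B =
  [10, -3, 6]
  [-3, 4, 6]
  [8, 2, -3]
A ⊗ B =
  [-8, -1, 1]
  [6, 2, -3]
  [6, 1, -1]

Apply the min-plus product entry-by-entry:
  C[0][0] = min over k of (A[0][0] + B[0][0] = 10 + 10 = 20, A[0][1] + B[1][0] = -5 + -3 = -8, A[0][2] + B[2][0] = 4 + 8 = 12) = -8 (attained at k = 1)
  C[0][1] = min over k of (A[0][0] + B[0][1] = 10 + -3 = 7, A[0][1] + B[1][1] = -5 + 4 = -1, A[0][2] + B[2][1] = 4 + 2 = 6) = -1 (attained at k = 1)
  C[0][2] = min over k of (A[0][0] + B[0][2] = 10 + 6 = 16, A[0][1] + B[1][2] = -5 + 6 = 1, A[0][2] + B[2][2] = 4 + -3 = 1) = 1 (attained at k = 1)
  C[1][0] = min over k of (A[1][0] + B[0][0] = 8 + 10 = 18, A[1][1] + B[1][0] = 9 + -3 = 6, A[1][2] + B[2][0] = 0 + 8 = 8) = 6 (attained at k = 1)
  C[1][1] = min over k of (A[1][0] + B[0][1] = 8 + -3 = 5, A[1][1] + B[1][1] = 9 + 4 = 13, A[1][2] + B[2][1] = 0 + 2 = 2) = 2 (attained at k = 2)
  C[1][2] = min over k of (A[1][0] + B[0][2] = 8 + 6 = 14, A[1][1] + B[1][2] = 9 + 6 = 15, A[1][2] + B[2][2] = 0 + -3 = -3) = -3 (attained at k = 2)
  C[2][0] = min over k of (A[2][0] + B[0][0] = 4 + 10 = 14, A[2][1] + B[1][0] = 9 + -3 = 6, A[2][2] + B[2][0] = 2 + 8 = 10) = 6 (attained at k = 1)
  C[2][1] = min over k of (A[2][0] + B[0][1] = 4 + -3 = 1, A[2][1] + B[1][1] = 9 + 4 = 13, A[2][2] + B[2][1] = 2 + 2 = 4) = 1 (attained at k = 0)
  C[2][2] = min over k of (A[2][0] + B[0][2] = 4 + 6 = 10, A[2][1] + B[1][2] = 9 + 6 = 15, A[2][2] + B[2][2] = 2 + -3 = -1) = -1 (attained at k = 2)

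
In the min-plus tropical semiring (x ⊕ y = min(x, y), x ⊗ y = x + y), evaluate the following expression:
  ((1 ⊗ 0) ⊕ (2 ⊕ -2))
((1 ⊗ 0) ⊕ (2 ⊕ -2)) = -2

Expand innermost to outermost. Recall ⊕ takes the minimum of its arguments and ⊗ takes their sum. Working out the expression ((1 ⊗ 0) ⊕ (2 ⊕ -2)) gives -2.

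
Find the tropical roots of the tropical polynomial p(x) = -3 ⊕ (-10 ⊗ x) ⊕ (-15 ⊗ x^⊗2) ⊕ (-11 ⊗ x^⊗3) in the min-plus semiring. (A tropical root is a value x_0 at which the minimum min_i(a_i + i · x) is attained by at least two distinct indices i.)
Roots: {-4, 5, 7}

Each tropical root is a break point of the lower envelope of the lines y = a_i + i · x (there are 4 lines, with slopes 0, 1, ..., 3). Only the lines that attain the minimum somewhere contribute to roots; other lines are dominated. Here the surviving (envelope) indices are i = 3, i = 2, i = 1, i = 0.
Intersections between consecutive envelope lines give the roots: for adjacent envelope indices i < j the intersection is x = (a_i − a_j) / (j − i). Reading off the sorted break points: {-4, 5, 7}.
Verification: at each break x_0, at least two indices attain the minimum of min_i(a_i + i · x_0).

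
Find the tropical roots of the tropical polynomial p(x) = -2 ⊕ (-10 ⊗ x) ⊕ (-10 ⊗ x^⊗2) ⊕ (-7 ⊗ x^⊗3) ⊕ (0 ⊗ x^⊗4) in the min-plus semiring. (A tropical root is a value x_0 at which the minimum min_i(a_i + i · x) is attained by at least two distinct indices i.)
Roots: {-7, -3, 0, 8}

Each tropical root is a break point of the lower envelope of the lines y = a_i + i · x (there are 5 lines, with slopes 0, 1, ..., 4). Only the lines that attain the minimum somewhere contribute to roots; other lines are dominated. Here the surviving (envelope) indices are i = 4, i = 3, i = 2, i = 1, i = 0.
Intersections between consecutive envelope lines give the roots: for adjacent envelope indices i < j the intersection is x = (a_i − a_j) / (j − i). Reading off the sorted break points: {-7, -3, 0, 8}.
Verification: at each break x_0, at least two indices attain the minimum of min_i(a_i + i · x_0).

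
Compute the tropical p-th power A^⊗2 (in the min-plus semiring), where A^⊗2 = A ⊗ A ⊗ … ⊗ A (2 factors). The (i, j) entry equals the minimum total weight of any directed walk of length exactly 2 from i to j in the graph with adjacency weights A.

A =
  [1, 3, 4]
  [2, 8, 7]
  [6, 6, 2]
A^⊗2 =
  [2, 4, 5]
  [3, 5, 6]
  [7, 8, 4]

Each entry (A^⊗2)_ij equals the minimum over all length-2 walks i = v_0 → v_1 → … → v_2 = j of Σ_t A[v_t][v_{t+1}]. For example, for (i, j) = (0, 2) we minimise over 3 possible intermediate vertex sequences; the minimum is 5, attained along the walk 0 → 0 → 2.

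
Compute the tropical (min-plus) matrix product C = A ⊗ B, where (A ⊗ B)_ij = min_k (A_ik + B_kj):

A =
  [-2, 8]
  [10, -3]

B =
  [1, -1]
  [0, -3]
A ⊗ B =
  [-1, -3]
  [-3, -6]

Apply the min-plus product entry-by-entry:
  C[0][0] = min over k of (A[0][0] + B[0][0] = -2 + 1 = -1, A[0][1] + B[1][0] = 8 + 0 = 8) = -1 (attained at k = 0)
  C[0][1] = min over k of (A[0][0] + B[0][1] = -2 + -1 = -3, A[0][1] + B[1][1] = 8 + -3 = 5) = -3 (attained at k = 0)
  C[1][0] = min over k of (A[1][0] + B[0][0] = 10 + 1 = 11, A[1][1] + B[1][0] = -3 + 0 = -3) = -3 (attained at k = 1)
  C[1][1] = min over k of (A[1][0] + B[0][1] = 10 + -1 = 9, A[1][1] + B[1][1] = -3 + -3 = -6) = -6 (attained at k = 1)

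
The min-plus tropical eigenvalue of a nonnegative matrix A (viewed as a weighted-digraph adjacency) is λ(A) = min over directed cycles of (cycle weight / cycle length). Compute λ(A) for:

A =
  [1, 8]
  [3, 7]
λ(A) = 1

Enumerate directed cycles and compute their means (weight / length). Sample:
  cycle 0 → 0: weight = 1, length = 1, mean = 1/1 ≈ 1.000
  cycle 1 → 1: weight = 7, length = 1, mean = 7/1 ≈ 7.000
  cycle 0 → 1 → 0: weight = 11, length = 2, mean = 11/2 ≈ 5.500
  cycle 1 → 0 → 1: weight = 11, length = 2, mean = 11/2 ≈ 5.500
Minimum mean = 1.000, attained e.g. along the cycle 0 → 0 with weight 1 and length 1. So λ(A) = 1/1 = 1.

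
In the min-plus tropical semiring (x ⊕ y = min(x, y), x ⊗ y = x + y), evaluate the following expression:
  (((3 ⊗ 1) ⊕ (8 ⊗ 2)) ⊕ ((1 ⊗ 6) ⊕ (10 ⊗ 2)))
(((3 ⊗ 1) ⊕ (8 ⊗ 2)) ⊕ ((1 ⊗ 6) ⊕ (10 ⊗ 2))) = 4

Expand innermost to outermost. Recall ⊕ takes the minimum of its arguments and ⊗ takes their sum. Working out the expression (((3 ⊗ 1) ⊕ (8 ⊗ 2)) ⊕ ((1 ⊗ 6) ⊕ (10 ⊗ 2))) gives 4.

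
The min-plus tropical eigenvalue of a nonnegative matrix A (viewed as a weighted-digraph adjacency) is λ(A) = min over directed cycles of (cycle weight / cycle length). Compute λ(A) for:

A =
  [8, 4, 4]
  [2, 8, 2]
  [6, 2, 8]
λ(A) = 2

Enumerate directed cycles and compute their means (weight / length). Sample:
  cycle 0 → 0: weight = 8, length = 1, mean = 8/1 ≈ 8.000
  cycle 1 → 1: weight = 8, length = 1, mean = 8/1 ≈ 8.000
  cycle 2 → 2: weight = 8, length = 1, mean = 8/1 ≈ 8.000
  cycle 0 → 1 → 0: weight = 6, length = 2, mean = 6/2 ≈ 3.000
  cycle 0 → 2 → 0: weight = 10, length = 2, mean = 10/2 ≈ 5.000
  cycle 1 → 0 → 1: weight = 6, length = 2, mean = 6/2 ≈ 3.000
Minimum mean = 2.000, attained e.g. along the cycle 1 → 2 → 1 with weight 4 and length 2. So λ(A) = 4/2 = 2.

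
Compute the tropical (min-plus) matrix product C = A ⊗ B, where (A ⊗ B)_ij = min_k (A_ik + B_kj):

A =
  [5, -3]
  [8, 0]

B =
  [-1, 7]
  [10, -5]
A ⊗ B =
  [4, -8]
  [7, -5]

Apply the min-plus product entry-by-entry:
  C[0][0] = min over k of (A[0][0] + B[0][0] = 5 + -1 = 4, A[0][1] + B[1][0] = -3 + 10 = 7) = 4 (attained at k = 0)
  C[0][1] = min over k of (A[0][0] + B[0][1] = 5 + 7 = 12, A[0][1] + B[1][1] = -3 + -5 = -8) = -8 (attained at k = 1)
  C[1][0] = min over k of (A[1][0] + B[0][0] = 8 + -1 = 7, A[1][1] + B[1][0] = 0 + 10 = 10) = 7 (attained at k = 0)
  C[1][1] = min over k of (A[1][0] + B[0][1] = 8 + 7 = 15, A[1][1] + B[1][1] = 0 + -5 = -5) = -5 (attained at k = 1)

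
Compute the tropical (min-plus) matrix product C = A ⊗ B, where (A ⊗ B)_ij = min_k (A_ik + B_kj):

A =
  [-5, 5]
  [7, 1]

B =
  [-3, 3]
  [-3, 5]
A ⊗ B =
  [-8, -2]
  [-2, 6]

Apply the min-plus product entry-by-entry:
  C[0][0] = min over k of (A[0][0] + B[0][0] = -5 + -3 = -8, A[0][1] + B[1][0] = 5 + -3 = 2) = -8 (attained at k = 0)
  C[0][1] = min over k of (A[0][0] + B[0][1] = -5 + 3 = -2, A[0][1] + B[1][1] = 5 + 5 = 10) = -2 (attained at k = 0)
  C[1][0] = min over k of (A[1][0] + B[0][0] = 7 + -3 = 4, A[1][1] + B[1][0] = 1 + -3 = -2) = -2 (attained at k = 1)
  C[1][1] = min over k of (A[1][0] + B[0][1] = 7 + 3 = 10, A[1][1] + B[1][1] = 1 + 5 = 6) = 6 (attained at k = 1)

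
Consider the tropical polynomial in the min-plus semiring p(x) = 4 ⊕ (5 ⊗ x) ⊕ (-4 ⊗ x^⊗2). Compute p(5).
p(5) = 4

A tropical monomial a ⊗ x^⊗i evaluates to a + i · x. Evaluating each term at x = 5:
  Term 0 contributes 4 + 0 · 5 = 4
  Term 1 contributes 5 + 1 · 5 = 10
  Term 2 contributes -4 + 2 · 5 = 6
p(5) = ⊕ of these = min[4, 10, 6] = 4.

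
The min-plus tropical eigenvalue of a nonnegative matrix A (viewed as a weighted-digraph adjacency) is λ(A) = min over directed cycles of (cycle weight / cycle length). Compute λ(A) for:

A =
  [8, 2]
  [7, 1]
λ(A) = 1

Enumerate directed cycles and compute their means (weight / length). Sample:
  cycle 0 → 0: weight = 8, length = 1, mean = 8/1 ≈ 8.000
  cycle 1 → 1: weight = 1, length = 1, mean = 1/1 ≈ 1.000
  cycle 0 → 1 → 0: weight = 9, length = 2, mean = 9/2 ≈ 4.500
  cycle 1 → 0 → 1: weight = 9, length = 2, mean = 9/2 ≈ 4.500
Minimum mean = 1.000, attained e.g. along the cycle 1 → 1 with weight 1 and length 1. So λ(A) = 1/1 = 1.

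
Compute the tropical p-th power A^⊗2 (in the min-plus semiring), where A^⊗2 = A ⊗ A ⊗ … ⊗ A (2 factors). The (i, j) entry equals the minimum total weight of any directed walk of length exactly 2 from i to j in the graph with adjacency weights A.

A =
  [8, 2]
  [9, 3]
A^⊗2 =
  [11, 5]
  [12, 6]

Each entry (A^⊗2)_ij equals the minimum over all length-2 walks i = v_0 → v_1 → … → v_2 = j of Σ_t A[v_t][v_{t+1}]. For example, for (i, j) = (0, 1) we minimise over 2 possible intermediate vertex sequences; the minimum is 5, attained along the walk 0 → 1 → 1.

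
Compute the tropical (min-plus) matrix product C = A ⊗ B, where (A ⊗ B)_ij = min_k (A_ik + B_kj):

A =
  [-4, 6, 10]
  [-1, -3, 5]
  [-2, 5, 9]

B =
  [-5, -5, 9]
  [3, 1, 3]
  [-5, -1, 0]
A ⊗ B =
  [-9, -9, 5]
  [-6, -6, 0]
  [-7, -7, 7]

Apply the min-plus product entry-by-entry:
  C[0][0] = min over k of (A[0][0] + B[0][0] = -4 + -5 = -9, A[0][1] + B[1][0] = 6 + 3 = 9, A[0][2] + B[2][0] = 10 + -5 = 5) = -9 (attained at k = 0)
  C[0][1] = min over k of (A[0][0] + B[0][1] = -4 + -5 = -9, A[0][1] + B[1][1] = 6 + 1 = 7, A[0][2] + B[2][1] = 10 + -1 = 9) = -9 (attained at k = 0)
  C[0][2] = min over k of (A[0][0] + B[0][2] = -4 + 9 = 5, A[0][1] + B[1][2] = 6 + 3 = 9, A[0][2] + B[2][2] = 10 + 0 = 10) = 5 (attained at k = 0)
  C[1][0] = min over k of (A[1][0] + B[0][0] = -1 + -5 = -6, A[1][1] + B[1][0] = -3 + 3 = 0, A[1][2] + B[2][0] = 5 + -5 = 0) = -6 (attained at k = 0)
  C[1][1] = min over k of (A[1][0] + B[0][1] = -1 + -5 = -6, A[1][1] + B[1][1] = -3 + 1 = -2, A[1][2] + B[2][1] = 5 + -1 = 4) = -6 (attained at k = 0)
  C[1][2] = min over k of (A[1][0] + B[0][2] = -1 + 9 = 8, A[1][1] + B[1][2] = -3 + 3 = 0, A[1][2] + B[2][2] = 5 + 0 = 5) = 0 (attained at k = 1)
  C[2][0] = min over k of (A[2][0] + B[0][0] = -2 + -5 = -7, A[2][1] + B[1][0] = 5 + 3 = 8, A[2][2] + B[2][0] = 9 + -5 = 4) = -7 (attained at k = 0)
  C[2][1] = min over k of (A[2][0] + B[0][1] = -2 + -5 = -7, A[2][1] + B[1][1] = 5 + 1 = 6, A[2][2] + B[2][1] = 9 + -1 = 8) = -7 (attained at k = 0)
  C[2][2] = min over k of (A[2][0] + B[0][2] = -2 + 9 = 7, A[2][1] + B[1][2] = 5 + 3 = 8, A[2][2] + B[2][2] = 9 + 0 = 9) = 7 (attained at k = 0)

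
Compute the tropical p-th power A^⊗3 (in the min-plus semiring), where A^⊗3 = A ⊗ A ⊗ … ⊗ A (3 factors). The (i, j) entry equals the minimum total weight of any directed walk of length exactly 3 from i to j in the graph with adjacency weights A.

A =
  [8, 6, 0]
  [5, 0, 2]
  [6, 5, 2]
A^⊗3 =
  [8, 5, 4]
  [5, 0, 2]
  [10, 5, 6]

Each entry (A^⊗3)_ij equals the minimum over all length-3 walks i = v_0 → v_1 → … → v_3 = j of Σ_t A[v_t][v_{t+1}]. For example, for (i, j) = (0, 2) we minimise over 9 possible intermediate vertex sequences; the minimum is 4, attained along the walk 0 → 2 → 2 → 2.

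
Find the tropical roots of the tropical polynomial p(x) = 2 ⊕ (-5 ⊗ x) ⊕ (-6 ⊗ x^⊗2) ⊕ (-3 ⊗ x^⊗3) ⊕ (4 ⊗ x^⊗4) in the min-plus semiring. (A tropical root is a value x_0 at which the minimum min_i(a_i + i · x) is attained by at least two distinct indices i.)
Roots: {-7, -3, 1, 7}

Each tropical root is a break point of the lower envelope of the lines y = a_i + i · x (there are 5 lines, with slopes 0, 1, ..., 4). Only the lines that attain the minimum somewhere contribute to roots; other lines are dominated. Here the surviving (envelope) indices are i = 4, i = 3, i = 2, i = 1, i = 0.
Intersections between consecutive envelope lines give the roots: for adjacent envelope indices i < j the intersection is x = (a_i − a_j) / (j − i). Reading off the sorted break points: {-7, -3, 1, 7}.
Verification: at each break x_0, at least two indices attain the minimum of min_i(a_i + i · x_0).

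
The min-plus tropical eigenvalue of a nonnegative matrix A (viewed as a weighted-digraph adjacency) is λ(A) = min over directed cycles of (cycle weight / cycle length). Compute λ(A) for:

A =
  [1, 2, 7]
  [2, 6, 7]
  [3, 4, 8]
λ(A) = 1

Enumerate directed cycles and compute their means (weight / length). Sample:
  cycle 0 → 0: weight = 1, length = 1, mean = 1/1 ≈ 1.000
  cycle 1 → 1: weight = 6, length = 1, mean = 6/1 ≈ 6.000
  cycle 2 → 2: weight = 8, length = 1, mean = 8/1 ≈ 8.000
  cycle 0 → 1 → 0: weight = 4, length = 2, mean = 4/2 ≈ 2.000
  cycle 0 → 2 → 0: weight = 10, length = 2, mean = 10/2 ≈ 5.000
  cycle 1 → 0 → 1: weight = 4, length = 2, mean = 4/2 ≈ 2.000
Minimum mean = 1.000, attained e.g. along the cycle 0 → 0 with weight 1 and length 1. So λ(A) = 1/1 = 1.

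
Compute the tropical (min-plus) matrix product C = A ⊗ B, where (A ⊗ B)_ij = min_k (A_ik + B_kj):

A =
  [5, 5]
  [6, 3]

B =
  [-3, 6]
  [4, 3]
A ⊗ B =
  [2, 8]
  [3, 6]

Apply the min-plus product entry-by-entry:
  C[0][0] = min over k of (A[0][0] + B[0][0] = 5 + -3 = 2, A[0][1] + B[1][0] = 5 + 4 = 9) = 2 (attained at k = 0)
  C[0][1] = min over k of (A[0][0] + B[0][1] = 5 + 6 = 11, A[0][1] + B[1][1] = 5 + 3 = 8) = 8 (attained at k = 1)
  C[1][0] = min over k of (A[1][0] + B[0][0] = 6 + -3 = 3, A[1][1] + B[1][0] = 3 + 4 = 7) = 3 (attained at k = 0)
  C[1][1] = min over k of (A[1][0] + B[0][1] = 6 + 6 = 12, A[1][1] + B[1][1] = 3 + 3 = 6) = 6 (attained at k = 1)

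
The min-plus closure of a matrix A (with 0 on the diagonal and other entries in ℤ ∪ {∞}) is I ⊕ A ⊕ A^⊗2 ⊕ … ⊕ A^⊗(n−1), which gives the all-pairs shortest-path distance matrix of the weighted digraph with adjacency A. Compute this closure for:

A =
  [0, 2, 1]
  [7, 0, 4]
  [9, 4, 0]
Closure =
  [0, 2, 1]
  [7, 0, 4]
  [9, 4, 0]

This is the Floyd-Warshall all-pairs shortest-path computation. For each intermediate vertex k = 0, 1, …, 2, update dist[i][j] ← min(dist[i][j], dist[i][k] + dist[k][j]). The final matrix gives, for each (i, j), the minimum total weight of any directed path from i to j (possibly empty when i = j).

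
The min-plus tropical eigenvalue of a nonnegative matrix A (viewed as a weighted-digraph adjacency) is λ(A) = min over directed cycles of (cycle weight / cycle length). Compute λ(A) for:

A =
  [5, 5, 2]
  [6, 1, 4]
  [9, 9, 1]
λ(A) = 1

Enumerate directed cycles and compute their means (weight / length). Sample:
  cycle 0 → 0: weight = 5, length = 1, mean = 5/1 ≈ 5.000
  cycle 1 → 1: weight = 1, length = 1, mean = 1/1 ≈ 1.000
  cycle 2 → 2: weight = 1, length = 1, mean = 1/1 ≈ 1.000
  cycle 0 → 1 → 0: weight = 11, length = 2, mean = 11/2 ≈ 5.500
  cycle 0 → 2 → 0: weight = 11, length = 2, mean = 11/2 ≈ 5.500
  cycle 1 → 0 → 1: weight = 11, length = 2, mean = 11/2 ≈ 5.500
Minimum mean = 1.000, attained e.g. along the cycle 1 → 1 with weight 1 and length 1. So λ(A) = 1/1 = 1.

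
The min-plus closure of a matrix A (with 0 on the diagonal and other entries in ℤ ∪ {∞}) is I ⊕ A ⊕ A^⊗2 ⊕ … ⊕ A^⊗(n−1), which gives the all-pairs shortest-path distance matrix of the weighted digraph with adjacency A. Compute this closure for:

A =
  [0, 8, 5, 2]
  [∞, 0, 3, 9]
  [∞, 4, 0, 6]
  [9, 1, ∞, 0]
Closure =
  [0, 3, 5, 2]
  [18, 0, 3, 9]
  [15, 4, 0, 6]
  [9, 1, 4, 0]

This is the Floyd-Warshall all-pairs shortest-path computation. For each intermediate vertex k = 0, 1, …, 3, update dist[i][j] ← min(dist[i][j], dist[i][k] + dist[k][j]). The final matrix gives, for each (i, j), the minimum total weight of any directed path from i to j (possibly empty when i = j).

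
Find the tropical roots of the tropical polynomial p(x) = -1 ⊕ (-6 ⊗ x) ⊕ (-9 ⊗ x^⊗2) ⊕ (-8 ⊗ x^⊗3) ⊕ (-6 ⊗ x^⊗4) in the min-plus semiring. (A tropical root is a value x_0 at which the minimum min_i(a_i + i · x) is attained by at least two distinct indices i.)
Roots: {-2, -1, 3, 5}

Each tropical root is a break point of the lower envelope of the lines y = a_i + i · x (there are 5 lines, with slopes 0, 1, ..., 4). Only the lines that attain the minimum somewhere contribute to roots; other lines are dominated. Here the surviving (envelope) indices are i = 4, i = 3, i = 2, i = 1, i = 0.
Intersections between consecutive envelope lines give the roots: for adjacent envelope indices i < j the intersection is x = (a_i − a_j) / (j − i). Reading off the sorted break points: {-2, -1, 3, 5}.
Verification: at each break x_0, at least two indices attain the minimum of min_i(a_i + i · x_0).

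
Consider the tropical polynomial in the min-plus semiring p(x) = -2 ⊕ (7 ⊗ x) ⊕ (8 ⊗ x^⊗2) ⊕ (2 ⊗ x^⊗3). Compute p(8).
p(8) = -2

A tropical monomial a ⊗ x^⊗i evaluates to a + i · x. Evaluating each term at x = 8:
  Term 0 contributes -2 + 0 · 8 = -2
  Term 1 contributes 7 + 1 · 8 = 15
  Term 2 contributes 8 + 2 · 8 = 24
  Term 3 contributes 2 + 3 · 8 = 26
p(8) = ⊕ of these = min[-2, 15, 24, 26] = -2.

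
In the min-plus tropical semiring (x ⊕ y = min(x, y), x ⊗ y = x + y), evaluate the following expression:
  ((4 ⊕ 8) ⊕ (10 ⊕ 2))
((4 ⊕ 8) ⊕ (10 ⊕ 2)) = 2

Expand innermost to outermost. Recall ⊕ takes the minimum of its arguments and ⊗ takes their sum. Working out the expression ((4 ⊕ 8) ⊕ (10 ⊕ 2)) gives 2.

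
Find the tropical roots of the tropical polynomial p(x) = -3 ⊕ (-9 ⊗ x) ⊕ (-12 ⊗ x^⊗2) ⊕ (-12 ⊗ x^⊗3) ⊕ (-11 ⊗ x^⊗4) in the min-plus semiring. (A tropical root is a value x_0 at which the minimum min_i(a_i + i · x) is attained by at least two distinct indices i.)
Roots: {-1, 0, 3, 6}

Each tropical root is a break point of the lower envelope of the lines y = a_i + i · x (there are 5 lines, with slopes 0, 1, ..., 4). Only the lines that attain the minimum somewhere contribute to roots; other lines are dominated. Here the surviving (envelope) indices are i = 4, i = 3, i = 2, i = 1, i = 0.
Intersections between consecutive envelope lines give the roots: for adjacent envelope indices i < j the intersection is x = (a_i − a_j) / (j − i). Reading off the sorted break points: {-1, 0, 3, 6}.
Verification: at each break x_0, at least two indices attain the minimum of min_i(a_i + i · x_0).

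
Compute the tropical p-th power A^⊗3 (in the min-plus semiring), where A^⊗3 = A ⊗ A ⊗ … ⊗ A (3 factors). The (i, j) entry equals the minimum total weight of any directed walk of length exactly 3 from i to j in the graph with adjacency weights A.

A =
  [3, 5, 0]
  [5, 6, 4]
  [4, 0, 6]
A^⊗3 =
  [5, 3, 4]
  [9, 5, 8]
  [8, 4, 5]

Each entry (A^⊗3)_ij equals the minimum over all length-3 walks i = v_0 → v_1 → … → v_3 = j of Σ_t A[v_t][v_{t+1}]. For example, for (i, j) = (0, 2) we minimise over 9 possible intermediate vertex sequences; the minimum is 4, attained along the walk 0 → 2 → 0 → 2.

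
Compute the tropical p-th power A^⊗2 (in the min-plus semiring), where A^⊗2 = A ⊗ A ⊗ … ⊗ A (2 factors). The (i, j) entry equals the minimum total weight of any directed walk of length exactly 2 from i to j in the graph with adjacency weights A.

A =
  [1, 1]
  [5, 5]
A^⊗2 =
  [2, 2]
  [6, 6]

Each entry (A^⊗2)_ij equals the minimum over all length-2 walks i = v_0 → v_1 → … → v_2 = j of Σ_t A[v_t][v_{t+1}]. For example, for (i, j) = (0, 1) we minimise over 2 possible intermediate vertex sequences; the minimum is 2, attained along the walk 0 → 0 → 1.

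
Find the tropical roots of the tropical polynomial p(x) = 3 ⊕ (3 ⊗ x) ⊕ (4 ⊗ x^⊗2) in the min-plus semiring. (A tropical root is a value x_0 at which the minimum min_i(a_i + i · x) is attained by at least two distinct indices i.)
Roots: {-1, 0}

Each tropical root is a break point of the lower envelope of the lines y = a_i + i · x (there are 3 lines, with slopes 0, 1, ..., 2). Only the lines that attain the minimum somewhere contribute to roots; other lines are dominated. Here the surviving (envelope) indices are i = 2, i = 1, i = 0.
Intersections between consecutive envelope lines give the roots: for adjacent envelope indices i < j the intersection is x = (a_i − a_j) / (j − i). Reading off the sorted break points: {-1, 0}.
Verification: at each break x_0, at least two indices attain the minimum of min_i(a_i + i · x_0).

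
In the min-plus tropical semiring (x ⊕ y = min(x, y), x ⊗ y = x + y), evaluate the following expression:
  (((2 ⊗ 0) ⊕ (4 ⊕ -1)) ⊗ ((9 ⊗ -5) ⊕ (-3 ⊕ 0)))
(((2 ⊗ 0) ⊕ (4 ⊕ -1)) ⊗ ((9 ⊗ -5) ⊕ (-3 ⊕ 0))) = -4

Expand innermost to outermost. Recall ⊕ takes the minimum of its arguments and ⊗ takes their sum. Working out the expression (((2 ⊗ 0) ⊕ (4 ⊕ -1)) ⊗ ((9 ⊗ -5) ⊕ (-3 ⊕ 0))) gives -4.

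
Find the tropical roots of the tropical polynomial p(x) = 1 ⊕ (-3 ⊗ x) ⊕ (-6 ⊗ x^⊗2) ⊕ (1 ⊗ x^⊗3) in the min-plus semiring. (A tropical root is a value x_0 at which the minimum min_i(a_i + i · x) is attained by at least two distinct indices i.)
Roots: {-7, 3, 4}

Each tropical root is a break point of the lower envelope of the lines y = a_i + i · x (there are 4 lines, with slopes 0, 1, ..., 3). Only the lines that attain the minimum somewhere contribute to roots; other lines are dominated. Here the surviving (envelope) indices are i = 3, i = 2, i = 1, i = 0.
Intersections between consecutive envelope lines give the roots: for adjacent envelope indices i < j the intersection is x = (a_i − a_j) / (j − i). Reading off the sorted break points: {-7, 3, 4}.
Verification: at each break x_0, at least two indices attain the minimum of min_i(a_i + i · x_0).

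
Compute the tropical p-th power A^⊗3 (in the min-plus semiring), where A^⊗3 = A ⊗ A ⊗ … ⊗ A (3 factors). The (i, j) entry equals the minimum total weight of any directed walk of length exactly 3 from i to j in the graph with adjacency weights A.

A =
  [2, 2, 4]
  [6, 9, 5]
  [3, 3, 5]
A^⊗3 =
  [6, 6, 8]
  [10, 10, 12]
  [7, 7, 9]

Each entry (A^⊗3)_ij equals the minimum over all length-3 walks i = v_0 → v_1 → … → v_3 = j of Σ_t A[v_t][v_{t+1}]. For example, for (i, j) = (0, 2) we minimise over 9 possible intermediate vertex sequences; the minimum is 8, attained along the walk 0 → 0 → 0 → 2.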